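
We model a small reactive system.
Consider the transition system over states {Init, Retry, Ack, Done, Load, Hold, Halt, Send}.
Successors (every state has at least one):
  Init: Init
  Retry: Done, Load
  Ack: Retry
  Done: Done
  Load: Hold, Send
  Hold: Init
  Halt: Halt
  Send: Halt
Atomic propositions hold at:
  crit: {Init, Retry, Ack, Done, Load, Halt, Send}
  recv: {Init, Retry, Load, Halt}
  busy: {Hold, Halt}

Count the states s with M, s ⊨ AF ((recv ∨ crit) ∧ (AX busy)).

2

Sat(recv ∨ crit) = {Init, Retry, Ack, Done, Load, Halt, Send}
Sat(AX busy) = {s : every successor in {Hold, Halt}} = {Halt, Send}
Sat((recv ∨ crit) ∧ (AX busy)) = {Halt, Send}
AF ((recv ∨ crit) ∧ (AX busy)): least fixpoint, start Z0 = {Halt, Send}, add states with every successor in Z. Already a fixed point.
Sat(AF ((recv ∨ crit) ∧ (AX busy))) = {Halt, Send}
|Sat(AF ((recv ∨ crit) ∧ (AX busy)))| = |{Halt, Send}| = 2.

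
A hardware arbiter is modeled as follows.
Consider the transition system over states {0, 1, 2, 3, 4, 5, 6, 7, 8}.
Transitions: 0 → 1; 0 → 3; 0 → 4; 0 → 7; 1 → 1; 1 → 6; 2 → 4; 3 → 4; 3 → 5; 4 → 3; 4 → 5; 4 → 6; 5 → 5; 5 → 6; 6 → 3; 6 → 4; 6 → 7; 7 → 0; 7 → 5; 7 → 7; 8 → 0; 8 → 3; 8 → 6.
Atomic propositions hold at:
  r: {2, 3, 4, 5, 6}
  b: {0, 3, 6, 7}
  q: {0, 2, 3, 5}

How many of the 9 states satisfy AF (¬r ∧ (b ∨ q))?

Sat(¬r) = {0, 1, 7, 8}
Sat(b ∨ q) = {0, 2, 3, 5, 6, 7}
Sat(¬r ∧ (b ∨ q)) = {0, 7}
AF (¬r ∧ (b ∨ q)): least fixpoint, start Z0 = {0, 7}, add states with every successor in Z. Already a fixed point.
Sat(AF (¬r ∧ (b ∨ q))) = {0, 7}
|Sat(AF (¬r ∧ (b ∨ q)))| = |{0, 7}| = 2.

2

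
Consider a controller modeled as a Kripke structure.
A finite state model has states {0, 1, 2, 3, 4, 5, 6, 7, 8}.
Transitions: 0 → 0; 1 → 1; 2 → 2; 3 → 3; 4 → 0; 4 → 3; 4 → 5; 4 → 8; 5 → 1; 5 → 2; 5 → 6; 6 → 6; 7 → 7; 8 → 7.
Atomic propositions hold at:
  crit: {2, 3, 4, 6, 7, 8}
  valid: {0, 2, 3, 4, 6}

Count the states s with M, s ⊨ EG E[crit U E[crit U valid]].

E[crit U valid]: least fixpoint, start Z0 = Sat(valid) = {0, 2, 3, 4, 6}, add states in Sat(crit) with some successor in Z. Already a fixed point.
Sat(E[crit U valid]) = {0, 2, 3, 4, 6}
E[crit U E[crit U valid]]: least fixpoint, start Z0 = Sat(E[crit U valid]) = {0, 2, 3, 4, 6}, add states in Sat(crit) with some successor in Z. Already a fixed point.
Sat(E[crit U E[crit U valid]]) = {0, 2, 3, 4, 6}
EG E[crit U E[crit U valid]]: greatest fixpoint, start Z0 = {0, 2, 3, 4, 6}, keep only states in Sat with some successor in Z. Already a fixed point.
Sat(EG E[crit U E[crit U valid]]) = {0, 2, 3, 4, 6}
|Sat(EG E[crit U E[crit U valid]])| = |{0, 2, 3, 4, 6}| = 5.

5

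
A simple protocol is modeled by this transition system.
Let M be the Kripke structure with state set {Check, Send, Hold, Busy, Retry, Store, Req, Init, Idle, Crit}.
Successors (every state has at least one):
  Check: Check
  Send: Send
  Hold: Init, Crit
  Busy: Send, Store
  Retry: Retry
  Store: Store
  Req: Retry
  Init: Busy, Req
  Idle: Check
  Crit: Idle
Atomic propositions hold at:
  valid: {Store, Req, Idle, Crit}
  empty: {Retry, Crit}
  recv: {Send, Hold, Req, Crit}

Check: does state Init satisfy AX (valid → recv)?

Yes

Sat(valid → recv) = {Check, Send, Hold, Busy, Retry, Req, Init, Crit}
Sat(AX (valid → recv)) = {s : every successor in {Check, Send, Hold, Busy, Retry, Req, Init, Crit}} = {Check, Send, Hold, Retry, Req, Init, Idle}
Init ∈ Sat(AX (valid → recv)) = {Check, Send, Hold, Retry, Req, Init, Idle}, so the formula holds at Init.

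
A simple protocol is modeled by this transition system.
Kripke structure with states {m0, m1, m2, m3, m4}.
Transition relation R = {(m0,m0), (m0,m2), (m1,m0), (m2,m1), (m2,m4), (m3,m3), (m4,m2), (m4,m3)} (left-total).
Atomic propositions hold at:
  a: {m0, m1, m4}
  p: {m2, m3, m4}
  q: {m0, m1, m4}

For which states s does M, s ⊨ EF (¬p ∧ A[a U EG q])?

Sat(¬p) = {m0, m1}
EG q: greatest fixpoint, start Z0 = {m0, m1, m4}, keep only states in Sat with some successor in Z. Z1 = {m0, m1}; fixed.
Sat(EG q) = {m0, m1}
A[a U EG q]: least fixpoint, start Z0 = Sat(EG q) = {m0, m1}, add states in Sat(a) with every successor in Z. Already a fixed point.
Sat(A[a U EG q]) = {m0, m1}
Sat(¬p ∧ A[a U EG q]) = {m0, m1}
EF (¬p ∧ A[a U EG q]): least fixpoint, start Z0 = {m0, m1}, add states with some successor in Z. Z1 = {m0, m1, m2}; Z2 = {m0, m1, m2, m4}; fixed.
Sat(EF (¬p ∧ A[a U EG q])) = {m0, m1, m2, m4}

{m0, m1, m2, m4}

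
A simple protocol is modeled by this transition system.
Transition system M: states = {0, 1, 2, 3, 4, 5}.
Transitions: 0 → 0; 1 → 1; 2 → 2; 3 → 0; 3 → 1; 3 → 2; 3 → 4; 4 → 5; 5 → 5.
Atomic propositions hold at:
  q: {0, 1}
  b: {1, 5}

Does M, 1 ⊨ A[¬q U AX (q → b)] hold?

Sat(¬q) = {2, 3, 4, 5}
Sat(q → b) = {1, 2, 3, 4, 5}
Sat(AX (q → b)) = {s : every successor in {1, 2, 3, 4, 5}} = {1, 2, 4, 5}
A[¬q U AX (q → b)]: least fixpoint, start Z0 = Sat(AX (q → b)) = {1, 2, 4, 5}, add states in Sat(¬q) with every successor in Z. Already a fixed point.
Sat(A[¬q U AX (q → b)]) = {1, 2, 4, 5}
1 ∈ Sat(A[¬q U AX (q → b)]) = {1, 2, 4, 5}, so the formula holds at 1.

Yes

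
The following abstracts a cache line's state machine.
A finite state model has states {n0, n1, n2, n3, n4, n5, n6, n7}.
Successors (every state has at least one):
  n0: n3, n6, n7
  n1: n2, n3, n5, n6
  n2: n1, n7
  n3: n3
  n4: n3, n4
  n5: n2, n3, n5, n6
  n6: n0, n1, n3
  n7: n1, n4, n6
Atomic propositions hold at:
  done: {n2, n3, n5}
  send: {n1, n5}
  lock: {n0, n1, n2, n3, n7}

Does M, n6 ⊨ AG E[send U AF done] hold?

No

AF done: least fixpoint, start Z0 = {n2, n3, n5}, add states with every successor in Z. Already a fixed point.
Sat(AF done) = {n2, n3, n5}
E[send U AF done]: least fixpoint, start Z0 = Sat(AF done) = {n2, n3, n5}, add states in Sat(send) with some successor in Z. Z1 = {n1, n2, n3, n5}; fixed.
Sat(E[send U AF done]) = {n1, n2, n3, n5}
AG E[send U AF done]: greatest fixpoint, start Z0 = {n1, n2, n3, n5}, keep only states in Sat with every successor in Z. Z1 = {n3}; fixed.
Sat(AG E[send U AF done]) = {n3}
n6 ∉ Sat(AG E[send U AF done]) = {n3}, so the formula does not hold at n6.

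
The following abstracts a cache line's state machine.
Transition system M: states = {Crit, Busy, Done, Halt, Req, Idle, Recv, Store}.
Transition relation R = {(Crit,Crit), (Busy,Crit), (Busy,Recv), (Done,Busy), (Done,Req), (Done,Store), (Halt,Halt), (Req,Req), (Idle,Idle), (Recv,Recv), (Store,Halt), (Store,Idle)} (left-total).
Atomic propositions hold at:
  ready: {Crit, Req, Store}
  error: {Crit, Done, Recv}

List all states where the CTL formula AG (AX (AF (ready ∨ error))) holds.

Sat(ready ∨ error) = {Crit, Done, Req, Recv, Store}
AF (ready ∨ error): least fixpoint, start Z0 = {Crit, Done, Req, Recv, Store}, add states with every successor in Z. Z1 = {Crit, Busy, Done, Req, Recv, Store}; fixed.
Sat(AF (ready ∨ error)) = {Crit, Busy, Done, Req, Recv, Store}
Sat(AX (AF (ready ∨ error))) = {s : every successor in {Crit, Busy, Done, Req, Recv, Store}} = {Crit, Busy, Done, Req, Recv}
AG (AX (AF (ready ∨ error))): greatest fixpoint, start Z0 = {Crit, Busy, Done, Req, Recv}, keep only states in Sat with every successor in Z. Z1 = {Crit, Busy, Req, Recv}; fixed.
Sat(AG (AX (AF (ready ∨ error)))) = {Crit, Busy, Req, Recv}

{Crit, Busy, Req, Recv}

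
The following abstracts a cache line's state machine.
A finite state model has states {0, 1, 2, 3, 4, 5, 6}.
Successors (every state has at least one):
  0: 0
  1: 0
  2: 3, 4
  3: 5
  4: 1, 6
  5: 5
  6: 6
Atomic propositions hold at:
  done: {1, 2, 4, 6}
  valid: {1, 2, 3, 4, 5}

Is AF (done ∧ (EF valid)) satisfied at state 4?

Yes

EF valid: least fixpoint, start Z0 = {1, 2, 3, 4, 5}, add states with some successor in Z. Already a fixed point.
Sat(EF valid) = {1, 2, 3, 4, 5}
Sat(done ∧ (EF valid)) = {1, 2, 4}
AF (done ∧ (EF valid)): least fixpoint, start Z0 = {1, 2, 4}, add states with every successor in Z. Already a fixed point.
Sat(AF (done ∧ (EF valid))) = {1, 2, 4}
4 ∈ Sat(AF (done ∧ (EF valid))) = {1, 2, 4}, so the formula holds at 4.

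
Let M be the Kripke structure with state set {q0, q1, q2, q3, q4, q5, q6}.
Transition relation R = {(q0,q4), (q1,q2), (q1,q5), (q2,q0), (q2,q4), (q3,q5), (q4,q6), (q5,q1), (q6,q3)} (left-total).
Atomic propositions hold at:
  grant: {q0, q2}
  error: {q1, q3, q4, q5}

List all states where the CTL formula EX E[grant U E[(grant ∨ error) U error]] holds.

{q0, q1, q2, q3, q5, q6}

Sat(grant ∨ error) = {q0, q1, q2, q3, q4, q5}
E[(grant ∨ error) U error]: least fixpoint, start Z0 = Sat(error) = {q1, q3, q4, q5}, add states in Sat(grant ∨ error) with some successor in Z. Z1 = {q0, q1, q2, q3, q4, q5}; fixed.
Sat(E[(grant ∨ error) U error]) = {q0, q1, q2, q3, q4, q5}
E[grant U E[(grant ∨ error) U error]]: least fixpoint, start Z0 = Sat(E[(grant ∨ error) U error]) = {q0, q1, q2, q3, q4, q5}, add states in Sat(grant) with some successor in Z. Already a fixed point.
Sat(E[grant U E[(grant ∨ error) U error]]) = {q0, q1, q2, q3, q4, q5}
Sat(EX E[grant U E[(grant ∨ error) U error]]) = {s : some successor in {q0, q1, q2, q3, q4, q5}} = {q0, q1, q2, q3, q5, q6}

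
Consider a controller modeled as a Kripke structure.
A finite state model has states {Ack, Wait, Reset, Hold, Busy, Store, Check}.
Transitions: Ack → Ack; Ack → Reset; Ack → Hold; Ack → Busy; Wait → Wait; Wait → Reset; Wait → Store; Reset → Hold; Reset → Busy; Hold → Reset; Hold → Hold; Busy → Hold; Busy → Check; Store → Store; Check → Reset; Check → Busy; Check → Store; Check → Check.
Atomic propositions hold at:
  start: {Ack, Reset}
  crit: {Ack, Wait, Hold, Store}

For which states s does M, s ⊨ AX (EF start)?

EF start: least fixpoint, start Z0 = {Ack, Reset}, add states with some successor in Z. Z1 = {Ack, Wait, Reset, Hold, Check}; Z2 = {Ack, Wait, Reset, Hold, Busy, Check}; fixed.
Sat(EF start) = {Ack, Wait, Reset, Hold, Busy, Check}
Sat(AX (EF start)) = {s : every successor in {Ack, Wait, Reset, Hold, Busy, Check}} = {Ack, Reset, Hold, Busy}

{Ack, Reset, Hold, Busy}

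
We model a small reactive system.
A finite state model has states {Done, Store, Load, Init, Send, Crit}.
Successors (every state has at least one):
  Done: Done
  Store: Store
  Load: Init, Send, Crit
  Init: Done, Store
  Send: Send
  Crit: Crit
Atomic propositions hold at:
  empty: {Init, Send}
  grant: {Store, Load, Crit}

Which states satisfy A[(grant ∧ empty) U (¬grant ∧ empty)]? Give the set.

{Init, Send}

Sat(grant ∧ empty) = ∅
Sat(¬grant) = {Done, Init, Send}
Sat(¬grant ∧ empty) = {Init, Send}
A[(grant ∧ empty) U (¬grant ∧ empty)]: least fixpoint, start Z0 = Sat((¬grant ∧ empty)) = {Init, Send}, add states in Sat(grant ∧ empty) with every successor in Z. Already a fixed point.
Sat(A[(grant ∧ empty) U (¬grant ∧ empty)]) = {Init, Send}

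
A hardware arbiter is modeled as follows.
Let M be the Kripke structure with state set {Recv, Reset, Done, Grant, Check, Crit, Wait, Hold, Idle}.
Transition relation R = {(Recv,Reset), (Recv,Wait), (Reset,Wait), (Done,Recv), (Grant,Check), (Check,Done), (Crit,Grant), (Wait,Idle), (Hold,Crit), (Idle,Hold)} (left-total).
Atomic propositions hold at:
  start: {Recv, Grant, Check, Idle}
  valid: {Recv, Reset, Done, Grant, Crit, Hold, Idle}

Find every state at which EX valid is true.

Sat(EX valid) = {s : some successor in {Recv, Reset, Done, Grant, Crit, Hold, Idle}} = {Recv, Done, Check, Crit, Wait, Hold, Idle}

{Recv, Done, Check, Crit, Wait, Hold, Idle}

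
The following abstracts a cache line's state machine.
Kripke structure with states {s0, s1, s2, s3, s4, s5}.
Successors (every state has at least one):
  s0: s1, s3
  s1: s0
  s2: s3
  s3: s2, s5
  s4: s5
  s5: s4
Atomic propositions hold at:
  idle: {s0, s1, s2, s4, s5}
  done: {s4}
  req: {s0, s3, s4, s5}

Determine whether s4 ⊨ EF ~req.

No

Sat(~req) = {s1, s2}
EF ~req: least fixpoint, start Z0 = {s1, s2}, add states with some successor in Z. Z1 = {s0, s1, s2, s3}; fixed.
Sat(EF ~req) = {s0, s1, s2, s3}
s4 ∉ Sat(EF ~req) = {s0, s1, s2, s3}, so the formula does not hold at s4.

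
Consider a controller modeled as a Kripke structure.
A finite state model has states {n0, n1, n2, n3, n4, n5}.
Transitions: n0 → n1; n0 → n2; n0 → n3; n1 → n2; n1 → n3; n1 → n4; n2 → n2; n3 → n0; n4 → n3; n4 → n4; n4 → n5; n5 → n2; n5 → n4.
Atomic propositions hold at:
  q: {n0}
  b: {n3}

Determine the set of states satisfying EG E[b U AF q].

AF q: least fixpoint, start Z0 = {n0}, add states with every successor in Z. Z1 = {n0, n3}; fixed.
Sat(AF q) = {n0, n3}
E[b U AF q]: least fixpoint, start Z0 = Sat(AF q) = {n0, n3}, add states in Sat(b) with some successor in Z. Already a fixed point.
Sat(E[b U AF q]) = {n0, n3}
EG E[b U AF q]: greatest fixpoint, start Z0 = {n0, n3}, keep only states in Sat with some successor in Z. Already a fixed point.
Sat(EG E[b U AF q]) = {n0, n3}

{n0, n3}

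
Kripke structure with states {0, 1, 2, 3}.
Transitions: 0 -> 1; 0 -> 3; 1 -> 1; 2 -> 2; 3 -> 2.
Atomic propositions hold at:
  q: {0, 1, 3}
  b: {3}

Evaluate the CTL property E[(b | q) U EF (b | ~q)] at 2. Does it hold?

Sat(b | q) = {0, 1, 3}
Sat(~q) = {2}
Sat(b | ~q) = {2, 3}
EF (b | ~q): least fixpoint, start Z0 = {2, 3}, add states with some successor in Z. Z1 = {0, 2, 3}; fixed.
Sat(EF (b | ~q)) = {0, 2, 3}
E[(b | q) U EF (b | ~q)]: least fixpoint, start Z0 = Sat(EF (b | ~q)) = {0, 2, 3}, add states in Sat(b | q) with some successor in Z. Already a fixed point.
Sat(E[(b | q) U EF (b | ~q)]) = {0, 2, 3}
2 ∈ Sat(E[(b | q) U EF (b | ~q)]) = {0, 2, 3}, so the formula holds at 2.

Yes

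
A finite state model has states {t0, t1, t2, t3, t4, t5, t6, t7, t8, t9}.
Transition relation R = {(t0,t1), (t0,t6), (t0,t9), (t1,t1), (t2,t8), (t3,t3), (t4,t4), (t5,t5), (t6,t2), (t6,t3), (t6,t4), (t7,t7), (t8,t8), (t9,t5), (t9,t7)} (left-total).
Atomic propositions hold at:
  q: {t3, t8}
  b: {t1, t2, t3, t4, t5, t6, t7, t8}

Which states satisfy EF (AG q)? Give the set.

AG q: greatest fixpoint, start Z0 = {t3, t8}, keep only states in Sat with every successor in Z. Already a fixed point.
Sat(AG q) = {t3, t8}
EF (AG q): least fixpoint, start Z0 = {t3, t8}, add states with some successor in Z. Z1 = {t2, t3, t6, t8}; Z2 = {t0, t2, t3, t6, t8}; fixed.
Sat(EF (AG q)) = {t0, t2, t3, t6, t8}

{t0, t2, t3, t6, t8}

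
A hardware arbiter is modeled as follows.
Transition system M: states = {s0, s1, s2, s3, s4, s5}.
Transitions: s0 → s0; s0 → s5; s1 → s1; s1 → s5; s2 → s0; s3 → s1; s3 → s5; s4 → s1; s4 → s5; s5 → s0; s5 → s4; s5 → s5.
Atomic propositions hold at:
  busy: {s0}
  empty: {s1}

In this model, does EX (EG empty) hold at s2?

EG empty: greatest fixpoint, start Z0 = {s1}, keep only states in Sat with some successor in Z. Already a fixed point.
Sat(EG empty) = {s1}
Sat(EX (EG empty)) = {s : some successor in {s1}} = {s1, s3, s4}
s2 ∉ Sat(EX (EG empty)) = {s1, s3, s4}, so the formula does not hold at s2.

No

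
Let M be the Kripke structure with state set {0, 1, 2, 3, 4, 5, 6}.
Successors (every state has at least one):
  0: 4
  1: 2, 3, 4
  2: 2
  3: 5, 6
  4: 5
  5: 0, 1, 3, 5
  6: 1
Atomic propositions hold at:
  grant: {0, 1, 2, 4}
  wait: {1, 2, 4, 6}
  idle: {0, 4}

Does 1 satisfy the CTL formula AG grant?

AG grant: greatest fixpoint, start Z0 = {0, 1, 2, 4}, keep only states in Sat with every successor in Z. Z1 = {0, 2}; Z2 = {2}; fixed.
Sat(AG grant) = {2}
1 ∉ Sat(AG grant) = {2}, so the formula does not hold at 1.

No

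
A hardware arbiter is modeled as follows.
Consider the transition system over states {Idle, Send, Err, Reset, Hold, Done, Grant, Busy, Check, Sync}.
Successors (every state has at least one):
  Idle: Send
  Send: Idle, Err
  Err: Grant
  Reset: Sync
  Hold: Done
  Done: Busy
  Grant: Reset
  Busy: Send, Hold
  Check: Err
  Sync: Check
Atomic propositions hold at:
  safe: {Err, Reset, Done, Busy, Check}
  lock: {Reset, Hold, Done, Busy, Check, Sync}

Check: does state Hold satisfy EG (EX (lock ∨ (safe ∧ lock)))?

Sat(safe ∧ lock) = {Reset, Done, Busy, Check}
Sat(lock ∨ (safe ∧ lock)) = {Reset, Hold, Done, Busy, Check, Sync}
Sat(EX (lock ∨ (safe ∧ lock))) = {s : some successor in {Reset, Hold, Done, Busy, Check, Sync}} = {Reset, Hold, Done, Grant, Busy, Sync}
EG (EX (lock ∨ (safe ∧ lock))): greatest fixpoint, start Z0 = {Reset, Hold, Done, Grant, Busy, Sync}, keep only states in Sat with some successor in Z. Z1 = {Reset, Hold, Done, Grant, Busy}; Z2 = {Hold, Done, Grant, Busy}; Z3 = {Hold, Done, Busy}; fixed.
Sat(EG (EX (lock ∨ (safe ∧ lock)))) = {Hold, Done, Busy}
Hold ∈ Sat(EG (EX (lock ∨ (safe ∧ lock)))) = {Hold, Done, Busy}, so the formula holds at Hold.

Yes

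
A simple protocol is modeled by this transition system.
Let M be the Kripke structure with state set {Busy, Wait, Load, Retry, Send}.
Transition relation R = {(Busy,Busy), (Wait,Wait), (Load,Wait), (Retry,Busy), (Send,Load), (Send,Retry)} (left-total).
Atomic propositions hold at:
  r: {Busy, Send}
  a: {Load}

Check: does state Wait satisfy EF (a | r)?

Sat(a | r) = {Busy, Load, Send}
EF (a | r): least fixpoint, start Z0 = {Busy, Load, Send}, add states with some successor in Z. Z1 = {Busy, Load, Retry, Send}; fixed.
Sat(EF (a | r)) = {Busy, Load, Retry, Send}
Wait ∉ Sat(EF (a | r)) = {Busy, Load, Retry, Send}, so the formula does not hold at Wait.

No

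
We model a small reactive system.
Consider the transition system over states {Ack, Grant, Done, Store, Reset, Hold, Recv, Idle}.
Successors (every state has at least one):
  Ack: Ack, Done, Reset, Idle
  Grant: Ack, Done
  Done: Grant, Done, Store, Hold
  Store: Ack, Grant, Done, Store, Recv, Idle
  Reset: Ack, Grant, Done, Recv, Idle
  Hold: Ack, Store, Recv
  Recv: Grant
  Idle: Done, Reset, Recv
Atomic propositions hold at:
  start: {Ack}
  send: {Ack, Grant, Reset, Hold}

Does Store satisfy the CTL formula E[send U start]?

E[send U start]: least fixpoint, start Z0 = Sat(start) = {Ack}, add states in Sat(send) with some successor in Z. Z1 = {Ack, Grant, Reset, Hold}; fixed.
Sat(E[send U start]) = {Ack, Grant, Reset, Hold}
Store ∉ Sat(E[send U start]) = {Ack, Grant, Reset, Hold}, so the formula does not hold at Store.

No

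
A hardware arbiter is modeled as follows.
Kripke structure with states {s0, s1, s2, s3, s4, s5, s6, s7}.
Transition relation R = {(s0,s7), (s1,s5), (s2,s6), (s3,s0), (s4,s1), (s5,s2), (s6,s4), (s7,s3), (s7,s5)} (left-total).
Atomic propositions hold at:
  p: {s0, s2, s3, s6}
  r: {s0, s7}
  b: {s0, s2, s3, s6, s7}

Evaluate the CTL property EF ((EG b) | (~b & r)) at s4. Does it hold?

EG b: greatest fixpoint, start Z0 = {s0, s2, s3, s6, s7}, keep only states in Sat with some successor in Z. Z1 = {s0, s2, s3, s7}; Z2 = {s0, s3, s7}; fixed.
Sat(EG b) = {s0, s3, s7}
Sat(~b) = {s1, s4, s5}
Sat(~b & r) = ∅
Sat((EG b) | (~b & r)) = {s0, s3, s7}
EF ((EG b) | (~b & r)): least fixpoint, start Z0 = {s0, s3, s7}, add states with some successor in Z. Already a fixed point.
Sat(EF ((EG b) | (~b & r))) = {s0, s3, s7}
s4 ∉ Sat(EF ((EG b) | (~b & r))) = {s0, s3, s7}, so the formula does not hold at s4.

No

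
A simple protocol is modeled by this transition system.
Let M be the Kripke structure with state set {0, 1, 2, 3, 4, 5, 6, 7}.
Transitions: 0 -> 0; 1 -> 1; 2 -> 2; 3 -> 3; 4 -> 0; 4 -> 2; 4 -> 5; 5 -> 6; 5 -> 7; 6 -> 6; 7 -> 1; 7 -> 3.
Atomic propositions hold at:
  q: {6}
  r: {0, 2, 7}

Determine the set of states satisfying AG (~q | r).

{0, 1, 2, 3, 7}

Sat(~q) = {0, 1, 2, 3, 4, 5, 7}
Sat(~q | r) = {0, 1, 2, 3, 4, 5, 7}
AG (~q | r): greatest fixpoint, start Z0 = {0, 1, 2, 3, 4, 5, 7}, keep only states in Sat with every successor in Z. Z1 = {0, 1, 2, 3, 4, 7}; Z2 = {0, 1, 2, 3, 7}; fixed.
Sat(AG (~q | r)) = {0, 1, 2, 3, 7}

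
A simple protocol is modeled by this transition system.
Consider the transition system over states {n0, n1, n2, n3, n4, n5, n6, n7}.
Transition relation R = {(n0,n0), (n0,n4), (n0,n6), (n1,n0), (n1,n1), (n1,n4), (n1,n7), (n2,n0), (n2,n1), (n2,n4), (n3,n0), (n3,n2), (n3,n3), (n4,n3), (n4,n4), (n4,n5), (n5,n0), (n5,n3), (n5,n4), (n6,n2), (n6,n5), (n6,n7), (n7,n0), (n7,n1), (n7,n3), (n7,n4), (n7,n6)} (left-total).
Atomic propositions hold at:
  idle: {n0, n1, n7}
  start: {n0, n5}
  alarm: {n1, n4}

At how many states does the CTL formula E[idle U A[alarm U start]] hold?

4

A[alarm U start]: least fixpoint, start Z0 = Sat(start) = {n0, n5}, add states in Sat(alarm) with every successor in Z. Already a fixed point.
Sat(A[alarm U start]) = {n0, n5}
E[idle U A[alarm U start]]: least fixpoint, start Z0 = Sat(A[alarm U start]) = {n0, n5}, add states in Sat(idle) with some successor in Z. Z1 = {n0, n1, n5, n7}; fixed.
Sat(E[idle U A[alarm U start]]) = {n0, n1, n5, n7}
|Sat(E[idle U A[alarm U start]])| = |{n0, n1, n5, n7}| = 4.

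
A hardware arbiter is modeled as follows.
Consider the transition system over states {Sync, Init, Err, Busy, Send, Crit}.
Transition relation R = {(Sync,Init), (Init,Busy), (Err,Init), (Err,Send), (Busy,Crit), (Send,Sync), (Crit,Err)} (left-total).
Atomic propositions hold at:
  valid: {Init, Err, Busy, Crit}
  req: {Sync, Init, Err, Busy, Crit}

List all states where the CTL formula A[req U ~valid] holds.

{Sync, Send}

Sat(~valid) = {Sync, Send}
A[req U ~valid]: least fixpoint, start Z0 = Sat(~valid) = {Sync, Send}, add states in Sat(req) with every successor in Z. Already a fixed point.
Sat(A[req U ~valid]) = {Sync, Send}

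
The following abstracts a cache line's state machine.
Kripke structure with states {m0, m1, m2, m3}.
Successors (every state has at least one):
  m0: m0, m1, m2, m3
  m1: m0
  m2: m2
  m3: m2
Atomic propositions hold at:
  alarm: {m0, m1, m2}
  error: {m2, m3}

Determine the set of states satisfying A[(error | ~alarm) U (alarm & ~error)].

{m0, m1}

Sat(~alarm) = {m3}
Sat(error | ~alarm) = {m2, m3}
Sat(~error) = {m0, m1}
Sat(alarm & ~error) = {m0, m1}
A[(error | ~alarm) U (alarm & ~error)]: least fixpoint, start Z0 = Sat((alarm & ~error)) = {m0, m1}, add states in Sat(error | ~alarm) with every successor in Z. Already a fixed point.
Sat(A[(error | ~alarm) U (alarm & ~error)]) = {m0, m1}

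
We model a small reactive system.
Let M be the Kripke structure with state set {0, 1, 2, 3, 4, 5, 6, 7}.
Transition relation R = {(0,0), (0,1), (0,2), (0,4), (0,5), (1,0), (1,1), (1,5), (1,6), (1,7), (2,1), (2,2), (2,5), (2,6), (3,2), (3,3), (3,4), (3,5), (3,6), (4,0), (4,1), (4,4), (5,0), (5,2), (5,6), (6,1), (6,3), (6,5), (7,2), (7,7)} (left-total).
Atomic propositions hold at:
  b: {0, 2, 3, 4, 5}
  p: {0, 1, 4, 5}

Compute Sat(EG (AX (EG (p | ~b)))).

{1, 4}

Sat(~b) = {1, 6, 7}
Sat(p | ~b) = {0, 1, 4, 5, 6, 7}
EG (p | ~b): greatest fixpoint, start Z0 = {0, 1, 4, 5, 6, 7}, keep only states in Sat with some successor in Z. Already a fixed point.
Sat(EG (p | ~b)) = {0, 1, 4, 5, 6, 7}
Sat(AX (EG (p | ~b))) = {s : every successor in {0, 1, 4, 5, 6, 7}} = {1, 4}
EG (AX (EG (p | ~b))): greatest fixpoint, start Z0 = {1, 4}, keep only states in Sat with some successor in Z. Already a fixed point.
Sat(EG (AX (EG (p | ~b)))) = {1, 4}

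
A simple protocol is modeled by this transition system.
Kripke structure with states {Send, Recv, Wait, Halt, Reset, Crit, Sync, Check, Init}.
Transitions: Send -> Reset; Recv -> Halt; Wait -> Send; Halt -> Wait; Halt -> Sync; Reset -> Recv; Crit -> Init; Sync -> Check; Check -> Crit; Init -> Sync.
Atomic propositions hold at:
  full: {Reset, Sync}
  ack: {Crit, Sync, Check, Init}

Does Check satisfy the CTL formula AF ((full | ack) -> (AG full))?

No

Sat(full | ack) = {Reset, Crit, Sync, Check, Init}
AG full: greatest fixpoint, start Z0 = {Reset, Sync}, keep only states in Sat with every successor in Z. Z1 = ∅; fixed.
Sat(AG full) = ∅
Sat((full | ack) -> (AG full)) = {Send, Recv, Wait, Halt}
AF ((full | ack) -> (AG full)): least fixpoint, start Z0 = {Send, Recv, Wait, Halt}, add states with every successor in Z. Z1 = {Send, Recv, Wait, Halt, Reset}; fixed.
Sat(AF ((full | ack) -> (AG full))) = {Send, Recv, Wait, Halt, Reset}
Check ∉ Sat(AF ((full | ack) -> (AG full))) = {Send, Recv, Wait, Halt, Reset}, so the formula does not hold at Check.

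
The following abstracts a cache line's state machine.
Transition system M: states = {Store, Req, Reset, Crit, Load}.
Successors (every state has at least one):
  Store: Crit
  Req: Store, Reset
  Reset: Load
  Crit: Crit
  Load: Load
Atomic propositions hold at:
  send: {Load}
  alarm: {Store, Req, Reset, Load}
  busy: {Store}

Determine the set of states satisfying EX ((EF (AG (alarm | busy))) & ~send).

Sat(alarm | busy) = {Store, Req, Reset, Load}
AG (alarm | busy): greatest fixpoint, start Z0 = {Store, Req, Reset, Load}, keep only states in Sat with every successor in Z. Z1 = {Req, Reset, Load}; Z2 = {Reset, Load}; fixed.
Sat(AG (alarm | busy)) = {Reset, Load}
EF (AG (alarm | busy)): least fixpoint, start Z0 = {Reset, Load}, add states with some successor in Z. Z1 = {Req, Reset, Load}; fixed.
Sat(EF (AG (alarm | busy))) = {Req, Reset, Load}
Sat(~send) = {Store, Req, Reset, Crit}
Sat((EF (AG (alarm | busy))) & ~send) = {Req, Reset}
Sat(EX ((EF (AG (alarm | busy))) & ~send)) = {s : some successor in {Req, Reset}} = {Req}

{Req}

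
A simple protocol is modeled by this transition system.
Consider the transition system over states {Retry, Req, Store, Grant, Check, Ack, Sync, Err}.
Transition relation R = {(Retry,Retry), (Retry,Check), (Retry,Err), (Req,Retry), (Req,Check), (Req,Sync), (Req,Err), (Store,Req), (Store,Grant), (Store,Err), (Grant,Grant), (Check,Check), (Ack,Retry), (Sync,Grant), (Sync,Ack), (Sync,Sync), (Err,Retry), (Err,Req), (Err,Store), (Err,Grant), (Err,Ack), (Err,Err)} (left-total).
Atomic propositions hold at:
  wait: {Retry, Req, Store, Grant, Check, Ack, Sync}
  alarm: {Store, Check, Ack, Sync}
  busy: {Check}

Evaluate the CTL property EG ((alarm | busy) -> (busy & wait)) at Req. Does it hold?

Sat(alarm | busy) = {Store, Check, Ack, Sync}
Sat(busy & wait) = {Check}
Sat((alarm | busy) -> (busy & wait)) = {Retry, Req, Grant, Check, Err}
EG ((alarm | busy) -> (busy & wait)): greatest fixpoint, start Z0 = {Retry, Req, Grant, Check, Err}, keep only states in Sat with some successor in Z. Already a fixed point.
Sat(EG ((alarm | busy) -> (busy & wait))) = {Retry, Req, Grant, Check, Err}
Req ∈ Sat(EG ((alarm | busy) -> (busy & wait))) = {Retry, Req, Grant, Check, Err}, so the formula holds at Req.

Yes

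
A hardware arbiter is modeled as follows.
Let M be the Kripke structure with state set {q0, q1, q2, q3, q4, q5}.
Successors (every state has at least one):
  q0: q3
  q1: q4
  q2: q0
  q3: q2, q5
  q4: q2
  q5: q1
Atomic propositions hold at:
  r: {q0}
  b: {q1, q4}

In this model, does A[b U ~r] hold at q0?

No

Sat(~r) = {q1, q2, q3, q4, q5}
A[b U ~r]: least fixpoint, start Z0 = Sat(~r) = {q1, q2, q3, q4, q5}, add states in Sat(b) with every successor in Z. Already a fixed point.
Sat(A[b U ~r]) = {q1, q2, q3, q4, q5}
q0 ∉ Sat(A[b U ~r]) = {q1, q2, q3, q4, q5}, so the formula does not hold at q0.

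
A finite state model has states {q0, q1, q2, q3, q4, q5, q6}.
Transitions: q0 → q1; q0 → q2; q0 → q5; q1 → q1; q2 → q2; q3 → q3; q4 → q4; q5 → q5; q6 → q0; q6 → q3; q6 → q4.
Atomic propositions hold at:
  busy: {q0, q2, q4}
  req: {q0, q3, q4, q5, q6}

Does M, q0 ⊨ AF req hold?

AF req: least fixpoint, start Z0 = {q0, q3, q4, q5, q6}, add states with every successor in Z. Already a fixed point.
Sat(AF req) = {q0, q3, q4, q5, q6}
q0 ∈ Sat(AF req) = {q0, q3, q4, q5, q6}, so the formula holds at q0.

Yes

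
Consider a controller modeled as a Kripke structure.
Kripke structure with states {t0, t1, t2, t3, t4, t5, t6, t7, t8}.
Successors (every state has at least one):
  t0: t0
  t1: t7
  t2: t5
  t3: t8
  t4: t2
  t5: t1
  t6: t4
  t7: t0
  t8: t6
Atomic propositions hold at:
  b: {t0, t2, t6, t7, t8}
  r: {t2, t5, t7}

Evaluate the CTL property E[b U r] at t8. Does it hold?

No

E[b U r]: least fixpoint, start Z0 = Sat(r) = {t2, t5, t7}, add states in Sat(b) with some successor in Z. Already a fixed point.
Sat(E[b U r]) = {t2, t5, t7}
t8 ∉ Sat(E[b U r]) = {t2, t5, t7}, so the formula does not hold at t8.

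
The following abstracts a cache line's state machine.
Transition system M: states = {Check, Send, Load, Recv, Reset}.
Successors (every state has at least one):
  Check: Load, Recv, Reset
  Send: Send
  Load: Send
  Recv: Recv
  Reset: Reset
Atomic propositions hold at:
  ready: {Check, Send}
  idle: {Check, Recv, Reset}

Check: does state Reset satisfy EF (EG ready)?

EG ready: greatest fixpoint, start Z0 = {Check, Send}, keep only states in Sat with some successor in Z. Z1 = {Send}; fixed.
Sat(EG ready) = {Send}
EF (EG ready): least fixpoint, start Z0 = {Send}, add states with some successor in Z. Z1 = {Send, Load}; Z2 = {Check, Send, Load}; fixed.
Sat(EF (EG ready)) = {Check, Send, Load}
Reset ∉ Sat(EF (EG ready)) = {Check, Send, Load}, so the formula does not hold at Reset.

No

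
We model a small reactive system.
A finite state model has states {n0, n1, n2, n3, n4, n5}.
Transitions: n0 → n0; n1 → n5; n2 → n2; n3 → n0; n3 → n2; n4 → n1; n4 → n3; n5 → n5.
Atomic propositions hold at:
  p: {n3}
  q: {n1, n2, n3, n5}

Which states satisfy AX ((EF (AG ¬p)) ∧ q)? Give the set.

Sat(¬p) = {n0, n1, n2, n4, n5}
AG ¬p: greatest fixpoint, start Z0 = {n0, n1, n2, n4, n5}, keep only states in Sat with every successor in Z. Z1 = {n0, n1, n2, n5}; fixed.
Sat(AG ¬p) = {n0, n1, n2, n5}
EF (AG ¬p): least fixpoint, start Z0 = {n0, n1, n2, n5}, add states with some successor in Z. Z1 = {n0, n1, n2, n3, n4, n5}; fixed.
Sat(EF (AG ¬p)) = {n0, n1, n2, n3, n4, n5}
Sat((EF (AG ¬p)) ∧ q) = {n1, n2, n3, n5}
Sat(AX ((EF (AG ¬p)) ∧ q)) = {s : every successor in {n1, n2, n3, n5}} = {n1, n2, n4, n5}

{n1, n2, n4, n5}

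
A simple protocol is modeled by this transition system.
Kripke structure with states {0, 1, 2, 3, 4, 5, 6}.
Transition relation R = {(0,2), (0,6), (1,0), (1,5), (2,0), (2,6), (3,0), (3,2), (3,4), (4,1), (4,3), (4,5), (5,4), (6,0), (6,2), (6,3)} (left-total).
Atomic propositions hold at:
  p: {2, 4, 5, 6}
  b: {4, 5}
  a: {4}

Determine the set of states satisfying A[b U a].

A[b U a]: least fixpoint, start Z0 = Sat(a) = {4}, add states in Sat(b) with every successor in Z. Z1 = {4, 5}; fixed.
Sat(A[b U a]) = {4, 5}

{4, 5}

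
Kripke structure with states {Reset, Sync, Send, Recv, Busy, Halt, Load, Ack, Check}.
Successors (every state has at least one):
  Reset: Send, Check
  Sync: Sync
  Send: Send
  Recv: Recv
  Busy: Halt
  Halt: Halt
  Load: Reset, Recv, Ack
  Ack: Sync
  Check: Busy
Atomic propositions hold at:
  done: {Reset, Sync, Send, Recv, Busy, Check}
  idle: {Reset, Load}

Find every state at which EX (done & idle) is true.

Sat(done & idle) = {Reset}
Sat(EX (done & idle)) = {s : some successor in {Reset}} = {Load}

{Load}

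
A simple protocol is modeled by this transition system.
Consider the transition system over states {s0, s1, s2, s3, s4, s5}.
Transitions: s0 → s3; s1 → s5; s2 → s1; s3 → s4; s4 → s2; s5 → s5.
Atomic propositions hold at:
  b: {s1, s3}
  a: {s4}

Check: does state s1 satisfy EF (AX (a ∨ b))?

Sat(a ∨ b) = {s1, s3, s4}
Sat(AX (a ∨ b)) = {s : every successor in {s1, s3, s4}} = {s0, s2, s3}
EF (AX (a ∨ b)): least fixpoint, start Z0 = {s0, s2, s3}, add states with some successor in Z. Z1 = {s0, s2, s3, s4}; fixed.
Sat(EF (AX (a ∨ b))) = {s0, s2, s3, s4}
s1 ∉ Sat(EF (AX (a ∨ b))) = {s0, s2, s3, s4}, so the formula does not hold at s1.

No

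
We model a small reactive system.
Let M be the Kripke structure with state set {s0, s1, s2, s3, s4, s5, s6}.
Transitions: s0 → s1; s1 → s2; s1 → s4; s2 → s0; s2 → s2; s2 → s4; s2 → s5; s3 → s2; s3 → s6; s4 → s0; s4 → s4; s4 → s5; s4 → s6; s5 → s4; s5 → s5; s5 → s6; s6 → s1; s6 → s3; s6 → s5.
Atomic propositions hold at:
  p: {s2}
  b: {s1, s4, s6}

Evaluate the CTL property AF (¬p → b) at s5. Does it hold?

Sat(¬p) = {s0, s1, s3, s4, s5, s6}
Sat(¬p → b) = {s1, s2, s4, s6}
AF (¬p → b): least fixpoint, start Z0 = {s1, s2, s4, s6}, add states with every successor in Z. Z1 = {s0, s1, s2, s3, s4, s6}; fixed.
Sat(AF (¬p → b)) = {s0, s1, s2, s3, s4, s6}
s5 ∉ Sat(AF (¬p → b)) = {s0, s1, s2, s3, s4, s6}, so the formula does not hold at s5.

No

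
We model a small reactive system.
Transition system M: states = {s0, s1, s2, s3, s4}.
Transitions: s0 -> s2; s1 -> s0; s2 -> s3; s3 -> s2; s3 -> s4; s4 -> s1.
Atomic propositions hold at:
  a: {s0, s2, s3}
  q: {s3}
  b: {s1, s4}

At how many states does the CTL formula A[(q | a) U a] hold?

3

Sat(q | a) = {s0, s2, s3}
A[(q | a) U a]: least fixpoint, start Z0 = Sat(a) = {s0, s2, s3}, add states in Sat(q | a) with every successor in Z. Already a fixed point.
Sat(A[(q | a) U a]) = {s0, s2, s3}
|Sat(A[(q | a) U a])| = |{s0, s2, s3}| = 3.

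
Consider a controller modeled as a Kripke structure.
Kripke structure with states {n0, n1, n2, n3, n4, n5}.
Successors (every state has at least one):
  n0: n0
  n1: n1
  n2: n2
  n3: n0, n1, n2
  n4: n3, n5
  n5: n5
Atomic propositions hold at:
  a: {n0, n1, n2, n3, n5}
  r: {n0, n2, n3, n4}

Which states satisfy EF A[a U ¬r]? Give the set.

Sat(¬r) = {n1, n5}
A[a U ¬r]: least fixpoint, start Z0 = Sat(¬r) = {n1, n5}, add states in Sat(a) with every successor in Z. Already a fixed point.
Sat(A[a U ¬r]) = {n1, n5}
EF A[a U ¬r]: least fixpoint, start Z0 = {n1, n5}, add states with some successor in Z. Z1 = {n1, n3, n4, n5}; fixed.
Sat(EF A[a U ¬r]) = {n1, n3, n4, n5}

{n1, n3, n4, n5}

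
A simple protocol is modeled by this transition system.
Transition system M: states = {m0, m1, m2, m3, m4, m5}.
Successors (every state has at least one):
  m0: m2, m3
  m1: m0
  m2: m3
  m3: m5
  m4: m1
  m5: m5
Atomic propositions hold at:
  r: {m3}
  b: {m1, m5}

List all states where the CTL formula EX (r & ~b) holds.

Sat(~b) = {m0, m2, m3, m4}
Sat(r & ~b) = {m3}
Sat(EX (r & ~b)) = {s : some successor in {m3}} = {m0, m2}

{m0, m2}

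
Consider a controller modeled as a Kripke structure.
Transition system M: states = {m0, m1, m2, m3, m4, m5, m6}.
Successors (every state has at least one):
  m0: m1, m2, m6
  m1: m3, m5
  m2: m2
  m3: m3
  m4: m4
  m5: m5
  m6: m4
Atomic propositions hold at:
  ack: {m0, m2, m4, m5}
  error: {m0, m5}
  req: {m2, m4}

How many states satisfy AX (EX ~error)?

Sat(~error) = {m1, m2, m3, m4, m6}
Sat(EX ~error) = {s : some successor in {m1, m2, m3, m4, m6}} = {m0, m1, m2, m3, m4, m6}
Sat(AX (EX ~error)) = {s : every successor in {m0, m1, m2, m3, m4, m6}} = {m0, m2, m3, m4, m6}
|Sat(AX (EX ~error))| = |{m0, m2, m3, m4, m6}| = 5.

5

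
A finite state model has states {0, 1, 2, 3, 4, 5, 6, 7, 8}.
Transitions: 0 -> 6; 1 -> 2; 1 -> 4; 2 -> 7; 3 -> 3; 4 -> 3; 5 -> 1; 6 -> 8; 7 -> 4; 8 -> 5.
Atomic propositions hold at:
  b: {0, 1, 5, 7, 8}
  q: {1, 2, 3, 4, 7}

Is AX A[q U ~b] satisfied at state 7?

Yes

Sat(~b) = {2, 3, 4, 6}
A[q U ~b]: least fixpoint, start Z0 = Sat(~b) = {2, 3, 4, 6}, add states in Sat(q) with every successor in Z. Z1 = {1, 2, 3, 4, 6, 7}; fixed.
Sat(A[q U ~b]) = {1, 2, 3, 4, 6, 7}
Sat(AX A[q U ~b]) = {s : every successor in {1, 2, 3, 4, 6, 7}} = {0, 1, 2, 3, 4, 5, 7}
7 ∈ Sat(AX A[q U ~b]) = {0, 1, 2, 3, 4, 5, 7}, so the formula holds at 7.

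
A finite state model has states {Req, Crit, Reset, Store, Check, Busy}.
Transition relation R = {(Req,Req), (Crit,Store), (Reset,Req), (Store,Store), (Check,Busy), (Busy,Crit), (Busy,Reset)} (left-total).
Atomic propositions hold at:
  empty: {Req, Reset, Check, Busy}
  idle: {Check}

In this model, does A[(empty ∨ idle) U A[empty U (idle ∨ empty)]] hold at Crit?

Sat(empty ∨ idle) = {Req, Reset, Check, Busy}
Sat(idle ∨ empty) = {Req, Reset, Check, Busy}
A[empty U (idle ∨ empty)]: least fixpoint, start Z0 = Sat((idle ∨ empty)) = {Req, Reset, Check, Busy}, add states in Sat(empty) with every successor in Z. Already a fixed point.
Sat(A[empty U (idle ∨ empty)]) = {Req, Reset, Check, Busy}
A[(empty ∨ idle) U A[empty U (idle ∨ empty)]]: least fixpoint, start Z0 = Sat(A[empty U (idle ∨ empty)]) = {Req, Reset, Check, Busy}, add states in Sat(empty ∨ idle) with every successor in Z. Already a fixed point.
Sat(A[(empty ∨ idle) U A[empty U (idle ∨ empty)]]) = {Req, Reset, Check, Busy}
Crit ∉ Sat(A[(empty ∨ idle) U A[empty U (idle ∨ empty)]]) = {Req, Reset, Check, Busy}, so the formula does not hold at Crit.

No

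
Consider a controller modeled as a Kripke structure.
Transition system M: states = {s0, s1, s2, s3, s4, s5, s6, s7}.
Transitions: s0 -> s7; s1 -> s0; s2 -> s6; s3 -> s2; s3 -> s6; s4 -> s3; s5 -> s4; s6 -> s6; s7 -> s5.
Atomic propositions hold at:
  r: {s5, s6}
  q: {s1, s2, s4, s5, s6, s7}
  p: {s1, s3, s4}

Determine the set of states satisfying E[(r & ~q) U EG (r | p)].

Sat(~q) = {s0, s3}
Sat(r & ~q) = ∅
Sat(r | p) = {s1, s3, s4, s5, s6}
EG (r | p): greatest fixpoint, start Z0 = {s1, s3, s4, s5, s6}, keep only states in Sat with some successor in Z. Z1 = {s3, s4, s5, s6}; fixed.
Sat(EG (r | p)) = {s3, s4, s5, s6}
E[(r & ~q) U EG (r | p)]: least fixpoint, start Z0 = Sat(EG (r | p)) = {s3, s4, s5, s6}, add states in Sat(r & ~q) with some successor in Z. Already a fixed point.
Sat(E[(r & ~q) U EG (r | p)]) = {s3, s4, s5, s6}

{s3, s4, s5, s6}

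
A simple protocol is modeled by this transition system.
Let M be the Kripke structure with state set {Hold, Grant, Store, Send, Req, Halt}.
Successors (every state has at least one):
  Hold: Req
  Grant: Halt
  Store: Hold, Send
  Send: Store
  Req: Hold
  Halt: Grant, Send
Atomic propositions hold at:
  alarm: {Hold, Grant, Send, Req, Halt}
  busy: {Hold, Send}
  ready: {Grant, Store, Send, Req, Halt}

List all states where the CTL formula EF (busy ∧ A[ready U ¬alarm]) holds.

{Grant, Store, Send, Halt}

Sat(¬alarm) = {Store}
A[ready U ¬alarm]: least fixpoint, start Z0 = Sat(¬alarm) = {Store}, add states in Sat(ready) with every successor in Z. Z1 = {Store, Send}; fixed.
Sat(A[ready U ¬alarm]) = {Store, Send}
Sat(busy ∧ A[ready U ¬alarm]) = {Send}
EF (busy ∧ A[ready U ¬alarm]): least fixpoint, start Z0 = {Send}, add states with some successor in Z. Z1 = {Store, Send, Halt}; Z2 = {Grant, Store, Send, Halt}; fixed.
Sat(EF (busy ∧ A[ready U ¬alarm])) = {Grant, Store, Send, Halt}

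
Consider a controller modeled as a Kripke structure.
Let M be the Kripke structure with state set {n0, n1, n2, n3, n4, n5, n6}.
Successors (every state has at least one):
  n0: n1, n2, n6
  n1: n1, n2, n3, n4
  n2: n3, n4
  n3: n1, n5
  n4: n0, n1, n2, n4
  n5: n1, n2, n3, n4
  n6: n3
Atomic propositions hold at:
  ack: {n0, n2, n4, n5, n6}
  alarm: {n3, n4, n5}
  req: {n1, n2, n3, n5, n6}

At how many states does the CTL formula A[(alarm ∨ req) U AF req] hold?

Sat(alarm ∨ req) = {n1, n2, n3, n4, n5, n6}
AF req: least fixpoint, start Z0 = {n1, n2, n3, n5, n6}, add states with every successor in Z. Z1 = {n0, n1, n2, n3, n5, n6}; fixed.
Sat(AF req) = {n0, n1, n2, n3, n5, n6}
A[(alarm ∨ req) U AF req]: least fixpoint, start Z0 = Sat(AF req) = {n0, n1, n2, n3, n5, n6}, add states in Sat(alarm ∨ req) with every successor in Z. Already a fixed point.
Sat(A[(alarm ∨ req) U AF req]) = {n0, n1, n2, n3, n5, n6}
|Sat(A[(alarm ∨ req) U AF req])| = |{n0, n1, n2, n3, n5, n6}| = 6.

6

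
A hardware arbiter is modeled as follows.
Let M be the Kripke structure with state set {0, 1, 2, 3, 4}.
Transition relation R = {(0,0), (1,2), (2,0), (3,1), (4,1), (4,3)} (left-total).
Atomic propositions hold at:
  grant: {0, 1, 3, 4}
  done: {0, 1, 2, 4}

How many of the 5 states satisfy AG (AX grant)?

2

Sat(AX grant) = {s : every successor in {0, 1, 3, 4}} = {0, 2, 3, 4}
AG (AX grant): greatest fixpoint, start Z0 = {0, 2, 3, 4}, keep only states in Sat with every successor in Z. Z1 = {0, 2}; fixed.
Sat(AG (AX grant)) = {0, 2}
|Sat(AG (AX grant))| = |{0, 2}| = 2.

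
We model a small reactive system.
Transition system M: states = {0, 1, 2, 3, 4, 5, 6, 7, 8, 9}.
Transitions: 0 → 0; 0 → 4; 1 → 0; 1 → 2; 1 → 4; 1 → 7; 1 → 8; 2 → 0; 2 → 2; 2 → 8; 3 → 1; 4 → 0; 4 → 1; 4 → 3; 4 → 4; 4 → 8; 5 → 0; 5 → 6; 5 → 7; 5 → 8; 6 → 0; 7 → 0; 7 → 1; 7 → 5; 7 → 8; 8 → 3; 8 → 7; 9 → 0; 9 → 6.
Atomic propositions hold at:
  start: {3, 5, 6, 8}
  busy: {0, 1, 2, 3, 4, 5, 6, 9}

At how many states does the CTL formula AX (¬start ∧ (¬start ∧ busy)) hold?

Sat(¬start) = {0, 1, 2, 4, 7, 9}
Sat(¬start ∧ busy) = {0, 1, 2, 4, 9}
Sat(¬start ∧ (¬start ∧ busy)) = {0, 1, 2, 4, 9}
Sat(AX (¬start ∧ (¬start ∧ busy))) = {s : every successor in {0, 1, 2, 4, 9}} = {0, 3, 6}
|Sat(AX (¬start ∧ (¬start ∧ busy)))| = |{0, 3, 6}| = 3.

3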